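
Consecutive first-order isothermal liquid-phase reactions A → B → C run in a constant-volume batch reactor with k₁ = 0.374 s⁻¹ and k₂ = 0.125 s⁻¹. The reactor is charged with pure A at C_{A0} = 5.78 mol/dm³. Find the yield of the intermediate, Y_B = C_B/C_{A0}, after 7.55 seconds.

The intermediate concentration in a first-order A→B→C sequence is C_B = k₁C_{A0}(e^(−k₁t) − e^(−k₂t))/(k₂−k₁).
e^(−k₁t) = e^(−0.374×7.55) = e^(−2.824) = 0.05939; e^(−k₂t) = e^(−0.9437) = 0.3892.
C_B = 0.374×5.78/(0.125−0.374) × (0.05939−0.3892) = (-8.682)×(-0.3298) = 2.863 mol/dm³.
Y_B = C_B/C_{A0} = 2.863/5.78 = 0.495.

0.495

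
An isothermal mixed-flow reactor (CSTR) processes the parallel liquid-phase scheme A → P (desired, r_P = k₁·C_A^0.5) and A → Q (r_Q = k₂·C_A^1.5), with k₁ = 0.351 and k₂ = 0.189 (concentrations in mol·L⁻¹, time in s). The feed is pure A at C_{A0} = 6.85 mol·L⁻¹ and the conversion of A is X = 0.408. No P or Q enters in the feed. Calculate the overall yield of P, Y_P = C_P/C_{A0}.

Exit C_A = C_{A0}(1−X) = 6.85×0.592 = 4.055 mol·L⁻¹.
In a CSTR the entire volume is at exit conditions, so r_P = 0.351×4.055^0.5 = 0.7068 and r_Q = 0.189×4.055^1.5 = 1.543.
Fraction of consumed A going to P: r_P/(r_P+r_Q) = 0.3141.
C_P = 0.3141·C_{A0}·X = 0.3141×6.85×0.408 = 0.878 mol·L⁻¹; Y_P = C_P/C_{A0} = 0.128.

0.128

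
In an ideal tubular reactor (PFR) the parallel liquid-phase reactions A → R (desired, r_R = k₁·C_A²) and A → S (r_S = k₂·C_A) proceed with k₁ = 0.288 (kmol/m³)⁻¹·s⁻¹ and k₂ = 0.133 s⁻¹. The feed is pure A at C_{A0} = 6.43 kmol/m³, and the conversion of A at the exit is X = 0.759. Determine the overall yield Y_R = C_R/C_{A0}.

0.671

C_A = C_{A0}(1−X) = 1.550 kmol/m³.
Along a PFR/batch, dC_S/dC_A = −r_S/(r_R+r_S) = −k₂/(k₂+k₁·C_A).
Integrating from C_{A0} to C_A: C_S = (0.133/0.288)·ln[(0.133+0.288·6.43)/(0.133+0.288·1.55)] = 0.4618·ln(1.985/0.5793) = 0.5687 kmol/m³.
Then C_R = (C_{A0}−C_A) − C_S = 4.880 − 0.5687 = 4.312 kmol/m³.
Y_R = C_R/C_{A0} = 4.312/6.43 = 0.671.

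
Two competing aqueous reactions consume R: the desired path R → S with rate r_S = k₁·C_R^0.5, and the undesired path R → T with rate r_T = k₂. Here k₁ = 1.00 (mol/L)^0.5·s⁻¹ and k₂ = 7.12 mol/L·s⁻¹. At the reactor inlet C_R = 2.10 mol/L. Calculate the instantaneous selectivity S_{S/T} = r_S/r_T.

S_{S/T} = r_S/r_T = (k₁·C_R^0.5)/(k₂) = (k₁/k₂)·C_R^0.5.
= (1.00×2.100^0.5) / (7.12) = 1.449/7.120 = 0.204.
Since the desired path is higher order in R, keeping C_R high (PFR or concentrated feed) favours S.

0.204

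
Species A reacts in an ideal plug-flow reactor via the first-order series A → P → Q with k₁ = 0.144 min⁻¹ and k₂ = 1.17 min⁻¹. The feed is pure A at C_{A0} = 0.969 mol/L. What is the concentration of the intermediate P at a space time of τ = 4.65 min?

The intermediate concentration in a first-order A→B→C sequence is C_P = k₁C_{A0}(e^(−k₁τ) − e^(−k₂τ))/(k₂−k₁).
e^(−k₁τ) = e^(−0.144×4.65) = e^(−0.6696) = 0.5119; e^(−k₂τ) = e^(−5.441) = 0.004337.
C_P = 0.144×0.969/(1.17−0.144) × (0.5119−0.004337) = 0.1360×0.5076 = 0.06903 mol/L.

0.0690 mol/L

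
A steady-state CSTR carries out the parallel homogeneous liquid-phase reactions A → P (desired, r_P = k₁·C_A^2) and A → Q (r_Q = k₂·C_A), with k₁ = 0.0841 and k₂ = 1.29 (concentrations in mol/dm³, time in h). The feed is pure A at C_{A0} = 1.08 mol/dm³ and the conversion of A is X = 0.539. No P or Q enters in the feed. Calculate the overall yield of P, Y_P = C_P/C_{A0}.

0.0169

Exit C_A = C_{A0}(1−X) = 1.08×0.461 = 0.4979 mol/dm³.
In a CSTR the entire volume is at exit conditions, so r_P = 0.0841×0.4979^2 = 0.02085 and r_Q = 1.29×0.4979 = 0.6423.
Fraction of consumed A going to P: r_P/(r_P+r_Q) = 0.03144.
C_P = 0.03144·C_{A0}·X = 0.03144×1.08×0.539 = 0.0183 mol/dm³; Y_P = C_P/C_{A0} = 0.0169.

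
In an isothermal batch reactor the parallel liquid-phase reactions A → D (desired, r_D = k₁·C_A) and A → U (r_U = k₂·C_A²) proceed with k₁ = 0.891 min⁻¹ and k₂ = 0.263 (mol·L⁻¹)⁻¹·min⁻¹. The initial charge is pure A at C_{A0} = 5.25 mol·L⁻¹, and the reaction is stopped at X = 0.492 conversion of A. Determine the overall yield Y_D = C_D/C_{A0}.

C_A = C_{A0}(1−X) = 2.667 mol·L⁻¹.
Along a PFR/batch, dC_D/dC_A = −r_D/(r_D+r_U) = −k₁/(k₁+k₂·C_A).
Integrating from C_{A0} to C_A: C_D = (0.891/0.263)·ln[(0.891+0.263·5.25)/(0.891+0.263·2.67)] = 3.388·ln(2.272/1.592) = 1.204 mol·L⁻¹.
Y_D = C_D/C_{A0} = 1.204/5.25 = 0.229.

0.229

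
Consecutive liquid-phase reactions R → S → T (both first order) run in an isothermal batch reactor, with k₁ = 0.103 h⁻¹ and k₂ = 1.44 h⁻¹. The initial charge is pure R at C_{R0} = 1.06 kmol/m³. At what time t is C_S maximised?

Setting dC_S/dt = 0 gives t_opt = ln(k₂/k₁)/(k₂−k₁).
= ln(1.44/0.103)/(1.44−0.103) = ln(13.98)/1.337 = 2.638/1.337 = 1.97 h.

1.97 h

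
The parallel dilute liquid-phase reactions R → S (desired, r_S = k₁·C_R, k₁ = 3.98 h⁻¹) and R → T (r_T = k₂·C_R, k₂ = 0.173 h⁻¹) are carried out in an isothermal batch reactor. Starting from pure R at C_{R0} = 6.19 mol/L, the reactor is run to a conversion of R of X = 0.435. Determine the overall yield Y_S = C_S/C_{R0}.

0.417

C_R = C_{R0}(1−X) = 3.497 mol/L.
Both paths are first order in R, so the instantaneous fraction to S is constant: dC_S/d(−C_R) = k₁/(k₁+k₂) = 0.9583.
C_S = 0.9583·(C_{R0}−C_R) = 0.9583×2.693 = 2.58 mol/L.
Y_S = C_S/C_{R0} = 2.580/6.19 = 0.417.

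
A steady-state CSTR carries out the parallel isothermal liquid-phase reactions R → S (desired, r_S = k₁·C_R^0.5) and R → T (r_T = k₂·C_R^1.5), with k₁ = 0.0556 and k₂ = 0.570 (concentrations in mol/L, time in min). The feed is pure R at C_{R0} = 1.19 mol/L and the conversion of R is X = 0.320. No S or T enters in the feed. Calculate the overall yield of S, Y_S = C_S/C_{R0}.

Exit C_R = C_{R0}(1−X) = 1.19×0.680 = 0.8092 mol/L.
In a CSTR the entire volume is at exit conditions, so r_S = 0.0556×0.8092^0.5 = 0.05002 and r_T = 0.570×0.8092^1.5 = 0.4149.
Fraction of consumed R going to S: r_S/(r_S+r_T) = 0.1076.
C_S = 0.1076·C_{R0}·X = 0.1076×1.19×0.320 = 0.0410 mol/L; Y_S = C_S/C_{R0} = 0.0344.

0.0344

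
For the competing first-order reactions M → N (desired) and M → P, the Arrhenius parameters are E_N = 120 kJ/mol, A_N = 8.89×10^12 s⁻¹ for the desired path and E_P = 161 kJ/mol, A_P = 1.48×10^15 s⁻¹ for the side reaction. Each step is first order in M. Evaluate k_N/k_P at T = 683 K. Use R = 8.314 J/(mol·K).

With equal orders, S_{N/P} = k_N/k_P = (A_N/A_P)·exp[(E_P−E_N)/(RT)].
(E_P−E_N)/(RT) = (161−120)×10³/(8.314×683) = 41000/5678 = 7.220.
k_N/k_P = (8.89×10^12/1.48×10^15)·exp(7.220) = 0.006007 × 1367 = 8.21.

8.21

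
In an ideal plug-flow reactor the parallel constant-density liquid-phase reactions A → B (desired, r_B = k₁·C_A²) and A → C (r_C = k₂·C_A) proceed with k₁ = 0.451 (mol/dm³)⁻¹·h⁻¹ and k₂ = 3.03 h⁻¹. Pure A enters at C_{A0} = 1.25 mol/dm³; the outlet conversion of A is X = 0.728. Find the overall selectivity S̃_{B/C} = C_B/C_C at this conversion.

0.117

C_A = C_{A0}(1−X) = 0.3400 mol/dm³.
Along a PFR/batch, dC_C/dC_A = −r_C/(r_B+r_C) = −k₂/(k₂+k₁·C_A).
Integrating from C_{A0} to C_A: C_C = (3.03/0.451)·ln[(3.03+0.451·1.25)/(3.03+0.451·0.340)] = 6.718·ln(3.594/3.183) = 0.8147 mol/dm³.
Then C_B = (C_{A0}−C_A) − C_C = 0.9100 − 0.8147 = 0.09529 mol/dm³.
S̃_{B/C} = C_B/C_C = 0.09529/0.8147 = 0.117.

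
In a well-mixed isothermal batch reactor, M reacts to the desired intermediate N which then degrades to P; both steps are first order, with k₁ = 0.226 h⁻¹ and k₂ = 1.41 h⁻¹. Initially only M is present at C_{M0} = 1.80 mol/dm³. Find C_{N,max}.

0.203 mol/dm³

At the optimum, C_{N,max}/C_{M0} = (k₁/k₂)^[k₂/(k₂−k₁)].
= (0.226/1.41)^(1.41/(1.41−0.226)) = (0.1603)^(1.191) = 0.1130.
C_{N,max} = 0.1130×1.80 = 0.203 mol/dm³.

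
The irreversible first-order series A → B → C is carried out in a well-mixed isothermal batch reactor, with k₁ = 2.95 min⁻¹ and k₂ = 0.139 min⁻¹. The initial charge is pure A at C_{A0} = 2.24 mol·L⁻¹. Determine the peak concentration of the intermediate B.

1.93 mol·L⁻¹

For a first-order series the maximum intermediate yield is C_{B,max}/C_{A0} = (k₁/k₂)^[k₂/(k₂−k₁)].
= (2.95/0.139)^(0.139/(0.139−2.95)) = (21.22)^(-0.04945) = 0.8598.
C_{B,max} = 0.8598×2.24 = 1.93 mol·L⁻¹.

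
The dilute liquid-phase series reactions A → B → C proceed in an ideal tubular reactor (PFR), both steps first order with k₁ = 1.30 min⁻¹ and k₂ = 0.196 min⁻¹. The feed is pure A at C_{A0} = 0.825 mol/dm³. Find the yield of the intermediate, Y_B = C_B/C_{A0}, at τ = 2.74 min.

Solving the coupled first-order balances gives C_B(τ) = [k₁/(k₂−k₁)]·C_{A0}·(e^(−k₁τ) − e^(−k₂τ)).
e^(−k₁τ) = e^(−1.30×2.74) = e^(−3.562) = 0.02838; e^(−k₂τ) = e^(−0.5370) = 0.5845.
C_B = 1.30×0.825/(0.196−1.30) × (0.02838−0.5845) = (-0.9715)×(-0.5561) = 0.5402 mol/dm³.
Y_B = C_B/C_{A0} = 0.5402/0.825 = 0.655.

0.655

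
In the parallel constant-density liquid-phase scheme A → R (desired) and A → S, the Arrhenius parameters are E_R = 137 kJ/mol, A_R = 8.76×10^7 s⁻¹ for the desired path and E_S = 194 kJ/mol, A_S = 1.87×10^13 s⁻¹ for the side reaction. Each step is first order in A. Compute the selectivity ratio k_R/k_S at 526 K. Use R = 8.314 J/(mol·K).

k_R/k_S = (A_R/A_S)·exp[−(E_R−E_S)/(RT)] = (A_R/A_S)·exp[(E_S−E_R)/(RT)].
(E_S−E_R)/(RT) = (194−137)×10³/(8.314×526) = 57000/4373 = 13.03.
k_R/k_S = (8.76×10^7/1.87×10^13)·exp(13.03) = 4.684×10^-6 × 4.577×10^5 = 2.14.
Since E_R < E_S, lowering the temperature improves selectivity toward R.

2.14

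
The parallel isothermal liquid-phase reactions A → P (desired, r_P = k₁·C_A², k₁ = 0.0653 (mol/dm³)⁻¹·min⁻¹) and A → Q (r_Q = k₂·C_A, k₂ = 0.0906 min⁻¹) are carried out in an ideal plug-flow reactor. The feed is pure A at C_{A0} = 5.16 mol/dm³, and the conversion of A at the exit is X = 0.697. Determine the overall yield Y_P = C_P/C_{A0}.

0.483

C_A = C_{A0}(1−X) = 1.563 mol/dm³.
Along a PFR/batch, dC_Q/dC_A = −r_Q/(r_P+r_Q) = −k₂/(k₂+k₁·C_A).
Integrating from C_{A0} to C_A: C_Q = (0.0906/0.0653)·ln[(0.0906+0.0653·5.16)/(0.0906+0.0653·1.56)] = 1.387·ln(0.4275/0.1927) = 1.106 mol/dm³.
Then C_P = (C_{A0}−C_A) − C_Q = 3.597 − 1.106 = 2.491 mol/dm³.
Y_P = C_P/C_{A0} = 2.491/5.16 = 0.483.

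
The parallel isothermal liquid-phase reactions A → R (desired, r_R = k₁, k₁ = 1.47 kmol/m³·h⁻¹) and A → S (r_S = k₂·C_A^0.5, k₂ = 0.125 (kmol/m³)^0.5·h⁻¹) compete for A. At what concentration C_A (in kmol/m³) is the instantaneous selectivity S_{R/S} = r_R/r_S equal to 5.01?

S_{R/S} = (k₁/k₂)·C_A^-0.5 ⇒ C_A = (S·k₂/k₁)^(-2).
= (5.01×0.125/1.47)^(-2) = (0.4260)^(-2) = 5.51 kmol/m³.

5.51 kmol/m³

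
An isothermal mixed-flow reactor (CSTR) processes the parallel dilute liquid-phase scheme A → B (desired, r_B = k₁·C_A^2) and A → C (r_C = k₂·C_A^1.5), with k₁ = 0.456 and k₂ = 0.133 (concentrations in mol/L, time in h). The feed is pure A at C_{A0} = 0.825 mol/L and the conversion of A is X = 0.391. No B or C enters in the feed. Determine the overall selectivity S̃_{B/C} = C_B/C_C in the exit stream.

2.43

Exit C_A = C_{A0}(1−X) = 0.825×0.609 = 0.5024 mol/L.
Rates in a CSTR are evaluated at the outlet concentration: r_B = 0.456×0.5024^2 = 0.1151, r_C = 0.133×0.5024^1.5 = 0.04737.
Overall selectivity = C_B/C_C = r_Bτ/(r_Cτ) = r_B/r_C = 2.43.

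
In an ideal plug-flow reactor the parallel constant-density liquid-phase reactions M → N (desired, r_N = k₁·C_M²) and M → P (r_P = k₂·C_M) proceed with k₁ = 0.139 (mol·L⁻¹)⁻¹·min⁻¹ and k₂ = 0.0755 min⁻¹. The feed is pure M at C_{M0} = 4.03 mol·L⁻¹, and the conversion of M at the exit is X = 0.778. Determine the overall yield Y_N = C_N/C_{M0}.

0.622

C_M = C_{M0}(1−X) = 0.8947 mol·L⁻¹.
Along a PFR/batch, dC_P/dC_M = −r_P/(r_N+r_P) = −k₂/(k₂+k₁·C_M).
Integrating from C_{M0} to C_M: C_P = (0.0755/0.139)·ln[(0.0755+0.139·4.03)/(0.0755+0.139·0.895)] = 0.5432·ln(0.6357/0.1999) = 0.6285 mol·L⁻¹.
Then C_N = (C_{M0}−C_M) − C_P = 3.135 − 0.6285 = 2.507 mol·L⁻¹.
Y_N = C_N/C_{M0} = 2.507/4.03 = 0.622.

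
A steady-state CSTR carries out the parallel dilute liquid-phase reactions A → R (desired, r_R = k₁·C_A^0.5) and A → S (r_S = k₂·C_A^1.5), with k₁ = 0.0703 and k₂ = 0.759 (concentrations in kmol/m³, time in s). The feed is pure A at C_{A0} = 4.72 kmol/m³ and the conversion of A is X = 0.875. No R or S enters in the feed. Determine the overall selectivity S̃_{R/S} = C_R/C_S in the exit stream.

0.157

Exit C_A = C_{A0}(1−X) = 4.72×0.125 = 0.5900 kmol/m³.
A CSTR operates uniformly at the exit composition, giving r_R = 0.05400 and r_S = 0.3440 (each k·C_A^n at C_A = 0.5900).
Overall selectivity = C_R/C_S = r_Rτ/(r_Sτ) = r_R/r_S = 0.157.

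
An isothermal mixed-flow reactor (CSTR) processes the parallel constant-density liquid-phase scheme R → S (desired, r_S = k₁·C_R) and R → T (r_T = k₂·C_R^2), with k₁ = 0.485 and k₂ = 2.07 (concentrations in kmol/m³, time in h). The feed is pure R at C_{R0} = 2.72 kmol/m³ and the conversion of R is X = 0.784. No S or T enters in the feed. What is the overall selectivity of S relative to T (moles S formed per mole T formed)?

0.399

Exit C_R = C_{R0}(1−X) = 2.72×0.216 = 0.5875 kmol/m³.
Rates in a CSTR are evaluated at the outlet concentration: r_S = 0.485×0.5875 = 0.2849, r_T = 2.07×0.5875^2 = 0.7145.
Overall selectivity = C_S/C_T = r_Sτ/(r_Tτ) = r_S/r_T = 0.399.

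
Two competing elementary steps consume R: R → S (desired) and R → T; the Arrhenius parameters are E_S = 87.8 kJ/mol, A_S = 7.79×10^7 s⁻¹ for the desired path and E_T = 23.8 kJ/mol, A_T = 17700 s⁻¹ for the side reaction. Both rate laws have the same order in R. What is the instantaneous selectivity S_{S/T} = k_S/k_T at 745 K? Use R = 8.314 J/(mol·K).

With equal orders, S_{S/T} = k_S/k_T = (A_S/A_T)·exp[(E_T−E_S)/(RT)].
(E_T−E_S)/(RT) = (23.8−87.8)×10³/(8.314×745) = -64000/6194 = -10.33.
k_S/k_T = (7.79×10^7/17700)·exp(-10.33) = 4401 × 3.255×10^-5 = 0.143.
Since E_S > E_T, raising the temperature improves selectivity toward S.

0.143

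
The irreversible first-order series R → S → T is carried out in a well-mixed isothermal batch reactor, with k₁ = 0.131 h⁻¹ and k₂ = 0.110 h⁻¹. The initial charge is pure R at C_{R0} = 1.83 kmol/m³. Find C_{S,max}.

0.733 kmol/m³

For a first-order series the maximum intermediate yield is C_{S,max}/C_{R0} = (k₁/k₂)^[k₂/(k₂−k₁)].
= (0.131/0.110)^(0.110/(0.110−0.131)) = (1.191)^(-5.238) = 0.4004.
C_{S,max} = 0.4004×1.83 = 0.733 kmol/m³.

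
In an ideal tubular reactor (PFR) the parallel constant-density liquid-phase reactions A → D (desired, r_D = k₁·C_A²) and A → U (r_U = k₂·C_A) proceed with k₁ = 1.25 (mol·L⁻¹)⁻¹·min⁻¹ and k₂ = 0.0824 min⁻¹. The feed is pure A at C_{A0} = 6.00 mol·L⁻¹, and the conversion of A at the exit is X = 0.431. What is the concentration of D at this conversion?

2.55 mol·L⁻¹

C_A = C_{A0}(1−X) = 3.414 mol·L⁻¹.
Along a PFR/batch, dC_U/dC_A = −r_U/(r_D+r_U) = −k₂/(k₂+k₁·C_A).
Integrating from C_{A0} to C_A: C_U = (0.0824/1.25)·ln[(0.0824+1.25·6.00)/(0.0824+1.25·3.41)] = 0.06592·ln(7.582/4.350) = 0.03663 mol·L⁻¹.
Then C_D = (C_{A0}−C_A) − C_U = 2.586 − 0.03663 = 2.549 mol·L⁻¹.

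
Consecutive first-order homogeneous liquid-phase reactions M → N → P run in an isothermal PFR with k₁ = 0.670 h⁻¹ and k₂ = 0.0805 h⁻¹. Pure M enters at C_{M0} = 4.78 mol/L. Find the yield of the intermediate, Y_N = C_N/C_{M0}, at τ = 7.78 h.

Solving the coupled first-order balances gives C_N(τ) = [k₁/(k₂−k₁)]·C_{M0}·(e^(−k₁τ) − e^(−k₂τ)).
e^(−k₁τ) = e^(−0.670×7.78) = e^(−5.213) = 0.005447; e^(−k₂τ) = e^(−0.6263) = 0.5346.
C_N = 0.670×4.78/(0.0805−0.670) × (0.005447−0.5346) = (-5.433)×(-0.5291) = 2.875 mol/L.
Y_N = C_N/C_{M0} = 2.875/4.78 = 0.601.

0.601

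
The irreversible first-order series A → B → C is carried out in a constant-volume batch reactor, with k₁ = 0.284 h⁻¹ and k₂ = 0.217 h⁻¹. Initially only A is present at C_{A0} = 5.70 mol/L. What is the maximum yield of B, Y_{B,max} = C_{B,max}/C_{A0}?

0.418

At the optimum, C_{B,max}/C_{A0} = (k₁/k₂)^[k₂/(k₂−k₁)].
= (0.284/0.217)^(0.217/(0.217−0.284)) = (1.309)^(-3.239) = 0.4183.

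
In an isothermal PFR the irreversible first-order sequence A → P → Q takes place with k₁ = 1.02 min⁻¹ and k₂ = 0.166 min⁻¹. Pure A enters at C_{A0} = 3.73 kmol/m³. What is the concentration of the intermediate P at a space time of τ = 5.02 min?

1.91 kmol/m³

Solving the coupled first-order balances gives C_P(τ) = [k₁/(k₂−k₁)]·C_{A0}·(e^(−k₁τ) − e^(−k₂τ)).
e^(−k₁τ) = e^(−1.02×5.02) = e^(−5.120) = 0.005974; e^(−k₂τ) = e^(−0.8333) = 0.4346.
C_P = 1.02×3.73/(0.166−1.02) × (0.005974−0.4346) = (-4.455)×(-0.4286) = 1.910 kmol/m³.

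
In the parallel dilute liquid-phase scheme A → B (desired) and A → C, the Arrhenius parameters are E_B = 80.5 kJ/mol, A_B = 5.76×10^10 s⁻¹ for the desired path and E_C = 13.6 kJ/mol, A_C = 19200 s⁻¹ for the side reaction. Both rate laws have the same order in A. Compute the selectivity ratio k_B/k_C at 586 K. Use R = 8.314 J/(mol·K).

With equal orders, S_{B/C} = k_B/k_C = (A_B/A_C)·exp[(E_C−E_B)/(RT)].
(E_C−E_B)/(RT) = (13.6−80.5)×10³/(8.314×586) = -66900/4872 = -13.73.
k_B/k_C = (5.76×10^10/19200)·exp(-13.73) = 3.000×10^6 × 1.088×10^-6 = 3.26.

3.26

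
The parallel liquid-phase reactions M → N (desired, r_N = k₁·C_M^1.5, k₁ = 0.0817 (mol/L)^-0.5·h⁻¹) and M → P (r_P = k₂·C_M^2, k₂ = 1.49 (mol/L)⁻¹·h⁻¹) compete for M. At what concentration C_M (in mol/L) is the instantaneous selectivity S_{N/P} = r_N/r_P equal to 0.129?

0.181 mol/L

S_{N/P} = (k₁/k₂)·C_M^-0.5 ⇒ C_M = (S·k₂/k₁)^(-2).
= (0.129×1.49/0.0817)^(-2) = (2.353)^(-2) = 0.181 mol/L.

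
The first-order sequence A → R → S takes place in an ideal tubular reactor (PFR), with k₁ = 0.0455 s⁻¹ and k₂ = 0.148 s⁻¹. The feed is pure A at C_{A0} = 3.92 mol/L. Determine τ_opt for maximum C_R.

11.5 s

For first-order series the maximum of C_R occurs at τ_opt = ln(k₂/k₁)/(k₂−k₁).
= ln(0.148/0.0455)/(0.148−0.0455) = ln(3.253)/0.1025 = 1.179/0.1025 = 11.5 s.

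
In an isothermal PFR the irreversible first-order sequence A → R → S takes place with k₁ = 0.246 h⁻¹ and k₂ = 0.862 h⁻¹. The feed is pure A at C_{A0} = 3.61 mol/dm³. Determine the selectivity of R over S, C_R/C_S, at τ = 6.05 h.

0.128

The intermediate concentration in a first-order A→B→C sequence is C_R = k₁C_{A0}(e^(−k₁τ) − e^(−k₂τ))/(k₂−k₁).
e^(−k₁τ) = e^(−0.246×6.05) = e^(−1.488) = 0.2258; e^(−k₂τ) = e^(−5.215) = 0.005434.
C_R = 0.246×3.61/(0.862−0.246) × (0.2258−0.005434) = 1.442×0.2203 = 0.3176 mol/dm³.
C_A = C_{A0}e^(−k₁τ) = 0.8150 mol/dm³, so C_S = C_{A0}−C_A−C_R = 2.477 mol/dm³; C_R/C_S = 0.128.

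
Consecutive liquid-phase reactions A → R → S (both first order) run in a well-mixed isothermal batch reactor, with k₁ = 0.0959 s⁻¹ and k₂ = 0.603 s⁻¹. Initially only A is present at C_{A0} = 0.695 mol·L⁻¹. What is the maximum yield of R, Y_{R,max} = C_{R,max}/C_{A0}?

At the optimum, C_{R,max}/C_{A0} = (k₁/k₂)^[k₂/(k₂−k₁)].
= (0.0959/0.603)^(0.603/(0.603−0.0959)) = (0.1590)^(1.189) = 0.1123.

0.112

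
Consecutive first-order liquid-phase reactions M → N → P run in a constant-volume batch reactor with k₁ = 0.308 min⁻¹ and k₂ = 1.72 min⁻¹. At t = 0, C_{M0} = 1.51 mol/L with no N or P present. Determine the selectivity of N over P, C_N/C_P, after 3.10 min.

0.156

Solving the coupled first-order balances gives C_N(t) = [k₁/(k₂−k₁)]·C_{M0}·(e^(−k₁t) − e^(−k₂t)).
e^(−k₁t) = e^(−0.308×3.10) = e^(−0.9548) = 0.3849; e^(−k₂t) = e^(−5.332) = 0.004834.
C_N = 0.308×1.51/(1.72−0.308) × (0.3849−0.004834) = 0.3294×0.3801 = 0.1252 mol/L.
C_M = C_{M0}e^(−k₁t) = 0.5812 mol/L, so C_P = C_{M0}−C_M−C_N = 0.8036 mol/L; C_N/C_P = 0.156.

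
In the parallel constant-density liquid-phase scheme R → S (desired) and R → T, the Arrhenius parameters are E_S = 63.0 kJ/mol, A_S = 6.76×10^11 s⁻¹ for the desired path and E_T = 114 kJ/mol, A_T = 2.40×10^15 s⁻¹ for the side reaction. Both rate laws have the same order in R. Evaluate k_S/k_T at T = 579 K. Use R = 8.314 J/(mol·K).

With equal orders, S_{S/T} = k_S/k_T = (A_S/A_T)·exp[(E_T−E_S)/(RT)].
(E_T−E_S)/(RT) = (114−63.0)×10³/(8.314×579) = 51000/4814 = 10.59.
k_S/k_T = (6.76×10^11/2.40×10^15)·exp(10.59) = 2.817×10^-4 × 39916 = 11.2.

11.2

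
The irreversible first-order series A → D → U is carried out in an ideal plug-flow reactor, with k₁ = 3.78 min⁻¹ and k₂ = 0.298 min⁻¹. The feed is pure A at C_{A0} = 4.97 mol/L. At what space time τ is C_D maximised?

The intermediate peaks when r₁ = r₂, i.e. k₁e^(−k₁τ) = k₂e^(−k₂τ), giving τ_opt = ln(k₂/k₁)/(k₂−k₁).
= ln(0.298/3.78)/(0.298−3.78) = ln(0.07884)/-3.482 = -2.540/-3.482 = 0.730 min.

0.730 min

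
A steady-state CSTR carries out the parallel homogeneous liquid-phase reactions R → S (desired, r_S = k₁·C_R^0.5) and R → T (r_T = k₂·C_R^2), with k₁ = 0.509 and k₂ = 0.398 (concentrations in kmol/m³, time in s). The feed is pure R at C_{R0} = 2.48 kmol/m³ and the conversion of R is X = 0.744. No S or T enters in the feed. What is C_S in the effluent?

Exit C_R = C_{R0}(1−X) = 2.48×0.256 = 0.6349 kmol/m³.
In a CSTR the entire volume is at exit conditions, so r_S = 0.509×0.6349^0.5 = 0.4056 and r_T = 0.398×0.6349^2 = 0.1604.
Fraction of consumed R going to S: r_S/(r_S+r_T) = 0.7166.
C_S = 0.7166·C_{R0}·X = 0.7166×2.48×0.744 = 1.32 kmol/m³.

1.32 kmol/m³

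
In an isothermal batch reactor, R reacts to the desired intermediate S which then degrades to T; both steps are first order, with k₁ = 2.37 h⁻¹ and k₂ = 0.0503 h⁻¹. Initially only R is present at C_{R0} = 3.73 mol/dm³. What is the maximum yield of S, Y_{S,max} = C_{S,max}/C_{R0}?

0.920

For a first-order series the maximum intermediate yield is C_{S,max}/C_{R0} = (k₁/k₂)^[k₂/(k₂−k₁)].
= (2.37/0.0503)^(0.0503/(0.0503−2.37)) = (47.12)^(-0.02168) = 0.9199.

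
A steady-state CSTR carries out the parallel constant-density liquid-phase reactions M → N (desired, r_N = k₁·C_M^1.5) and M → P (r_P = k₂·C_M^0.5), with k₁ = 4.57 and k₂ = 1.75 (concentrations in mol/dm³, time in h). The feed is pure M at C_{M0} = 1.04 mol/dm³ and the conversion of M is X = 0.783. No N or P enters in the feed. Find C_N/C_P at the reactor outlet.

Exit C_M = C_{M0}(1−X) = 1.04×0.217 = 0.2257 mol/dm³.
A CSTR operates uniformly at the exit composition, giving r_N = 0.4900 and r_P = 0.8314 (each k·C_M^n at C_M = 0.2257).
Overall selectivity = C_N/C_P = r_Nτ/(r_Pτ) = r_N/r_P = 0.589.

0.589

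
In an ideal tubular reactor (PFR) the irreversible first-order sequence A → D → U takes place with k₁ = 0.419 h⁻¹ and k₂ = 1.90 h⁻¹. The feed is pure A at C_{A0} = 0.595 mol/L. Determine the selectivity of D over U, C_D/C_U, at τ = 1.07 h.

The intermediate concentration in a first-order A→B→C sequence is C_D = k₁C_{A0}(e^(−k₁τ) − e^(−k₂τ))/(k₂−k₁).
e^(−k₁τ) = e^(−0.419×1.07) = e^(−0.4483) = 0.6387; e^(−k₂τ) = e^(−2.033) = 0.1309.
C_D = 0.419×0.595/(1.90−0.419) × (0.6387−0.1309) = 0.1683×0.5078 = 0.08547 mol/L.
C_A = C_{A0}e^(−k₁τ) = 0.3800 mol/L, so C_U = C_{A0}−C_A−C_D = 0.1295 mol/L; C_D/C_U = 0.660.

0.660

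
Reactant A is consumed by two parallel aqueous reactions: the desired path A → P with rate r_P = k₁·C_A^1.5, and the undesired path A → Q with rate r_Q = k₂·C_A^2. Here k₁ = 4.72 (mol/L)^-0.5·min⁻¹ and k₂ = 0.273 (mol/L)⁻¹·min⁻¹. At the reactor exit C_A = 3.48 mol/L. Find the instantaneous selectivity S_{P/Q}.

S_{P/Q} = r_P/r_Q = (k₁·C_A^1.5)/(k₂·C_A^2) = (k₁/k₂)·C_A^-0.5.
= (4.72×3.480^1.5) / (0.273×3.480^2) = 30.64/3.306 = 9.27.

9.27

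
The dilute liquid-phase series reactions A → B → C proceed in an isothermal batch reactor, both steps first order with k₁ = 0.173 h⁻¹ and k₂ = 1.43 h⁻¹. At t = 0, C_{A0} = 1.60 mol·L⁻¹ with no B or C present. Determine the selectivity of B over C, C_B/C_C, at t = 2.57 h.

0.309

Solving the coupled first-order balances gives C_B(t) = [k₁/(k₂−k₁)]·C_{A0}·(e^(−k₁t) − e^(−k₂t)).
e^(−k₁t) = e^(−0.173×2.57) = e^(−0.4446) = 0.6411; e^(−k₂t) = e^(−3.675) = 0.02535.
C_B = 0.173×1.60/(1.43−0.173) × (0.6411−0.02535) = 0.2202×0.6157 = 0.1356 mol·L⁻¹.
C_A = C_{A0}e^(−k₁t) = 1.026 mol·L⁻¹, so C_C = C_{A0}−C_A−C_B = 0.4387 mol·L⁻¹; C_B/C_C = 0.309.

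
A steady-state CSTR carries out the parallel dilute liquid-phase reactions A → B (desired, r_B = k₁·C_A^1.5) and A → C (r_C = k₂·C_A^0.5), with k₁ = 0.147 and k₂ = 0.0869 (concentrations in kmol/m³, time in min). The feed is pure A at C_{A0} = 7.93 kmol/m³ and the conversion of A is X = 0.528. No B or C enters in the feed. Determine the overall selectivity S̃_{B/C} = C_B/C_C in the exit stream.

Exit C_A = C_{A0}(1−X) = 7.93×0.472 = 3.743 kmol/m³.
In a CSTR the entire volume is at exit conditions, so r_B = 0.147×3.743^1.5 = 1.064 and r_C = 0.0869×3.743^0.5 = 0.1681.
Overall selectivity = C_B/C_C = r_Bτ/(r_Cτ) = r_B/r_C = 6.33.

6.33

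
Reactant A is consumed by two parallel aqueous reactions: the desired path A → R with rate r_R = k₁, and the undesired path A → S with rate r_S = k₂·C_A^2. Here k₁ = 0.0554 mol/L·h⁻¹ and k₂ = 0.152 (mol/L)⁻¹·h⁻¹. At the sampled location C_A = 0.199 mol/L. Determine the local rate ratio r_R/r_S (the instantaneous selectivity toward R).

9.20

S_{R/S} = r_R/r_S = (k₁)/(k₂·C_A^2) = (k₁/k₂)·C_A^-2.
= (0.0554) / (0.152×0.1990^2) = 0.05540/0.006019 = 9.20.
The undesired path is higher order in A, so low C_A (CSTR or dilute feed) favours R.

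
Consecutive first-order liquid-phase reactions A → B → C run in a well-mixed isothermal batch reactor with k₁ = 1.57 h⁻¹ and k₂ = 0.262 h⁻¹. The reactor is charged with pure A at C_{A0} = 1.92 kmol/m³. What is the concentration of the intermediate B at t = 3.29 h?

For first-order series with pure A initially, C_B(t) = k₁C_{A0}/(k₂−k₁)·(e^(−k₁t) − e^(−k₂t)).
e^(−k₁t) = e^(−1.57×3.29) = e^(−5.165) = 0.005711; e^(−k₂t) = e^(−0.8620) = 0.4223.
C_B = 1.57×1.92/(0.262−1.57) × (0.005711−0.4223) = (-2.305)×(-0.4166) = 0.9601 kmol/m³.

0.960 kmol/m³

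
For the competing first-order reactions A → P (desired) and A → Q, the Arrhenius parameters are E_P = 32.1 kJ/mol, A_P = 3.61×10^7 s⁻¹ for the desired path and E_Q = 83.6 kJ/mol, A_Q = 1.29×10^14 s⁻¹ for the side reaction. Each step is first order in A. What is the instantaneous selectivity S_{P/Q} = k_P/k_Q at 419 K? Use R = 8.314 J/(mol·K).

k_P/k_Q = (A_P/A_Q)·exp[−(E_P−E_Q)/(RT)] = (A_P/A_Q)·exp[(E_Q−E_P)/(RT)].
(E_Q−E_P)/(RT) = (83.6−32.1)×10³/(8.314×419) = 51500/3484 = 14.78.
k_P/k_Q = (3.61×10^7/1.29×10^14)·exp(14.78) = 2.798×10^-7 × 2.633×10^6 = 0.737.
Since E_P < E_Q, lowering the temperature improves selectivity toward P.

0.737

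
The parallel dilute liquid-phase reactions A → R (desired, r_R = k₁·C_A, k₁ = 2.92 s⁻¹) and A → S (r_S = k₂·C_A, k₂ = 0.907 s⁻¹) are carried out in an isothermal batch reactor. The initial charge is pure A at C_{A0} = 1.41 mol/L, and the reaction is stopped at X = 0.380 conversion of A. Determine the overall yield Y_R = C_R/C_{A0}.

0.290

C_A = C_{A0}(1−X) = 0.8742 mol/L.
Both paths are first order in A, so the instantaneous fraction to R is constant: dC_R/d(−C_A) = k₁/(k₁+k₂) = 0.7630.
C_R = 0.7630·(C_{A0}−C_A) = 0.7630×0.5358 = 0.409 mol/L.
Y_R = C_R/C_{A0} = 0.4088/1.41 = 0.290.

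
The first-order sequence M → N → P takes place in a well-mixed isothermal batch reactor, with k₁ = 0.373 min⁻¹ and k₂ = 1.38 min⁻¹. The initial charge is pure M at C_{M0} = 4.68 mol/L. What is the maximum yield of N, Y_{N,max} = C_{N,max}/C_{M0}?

0.166

At the optimum, C_{N,max}/C_{M0} = (k₁/k₂)^[k₂/(k₂−k₁)].
= (0.373/1.38)^(1.38/(1.38−0.373)) = (0.2703)^(1.370) = 0.1665.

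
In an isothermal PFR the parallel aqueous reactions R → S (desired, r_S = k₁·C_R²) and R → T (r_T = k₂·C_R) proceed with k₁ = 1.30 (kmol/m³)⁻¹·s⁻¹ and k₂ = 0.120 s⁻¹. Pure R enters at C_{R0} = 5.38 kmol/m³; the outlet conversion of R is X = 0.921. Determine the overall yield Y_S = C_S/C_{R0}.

C_R = C_{R0}(1−X) = 0.4250 kmol/m³.
Along a PFR/batch, dC_T/dC_R = −r_T/(r_S+r_T) = −k₂/(k₂+k₁·C_R).
Integrating from C_{R0} to C_R: C_T = (0.120/1.30)·ln[(0.120+1.30·5.38)/(0.120+1.30·0.425)] = 0.09231·ln(7.114/0.6725) = 0.2177 kmol/m³.
Then C_S = (C_{R0}−C_R) − C_T = 4.955 − 0.2177 = 4.737 kmol/m³.
Y_S = C_S/C_{R0} = 4.737/5.38 = 0.881.

0.881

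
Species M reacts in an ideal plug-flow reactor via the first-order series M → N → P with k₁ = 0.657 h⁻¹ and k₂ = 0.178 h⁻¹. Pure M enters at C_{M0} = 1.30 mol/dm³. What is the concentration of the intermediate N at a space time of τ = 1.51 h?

0.702 mol/dm³

For first-order series with pure M initially, C_N(τ) = k₁C_{M0}/(k₂−k₁)·(e^(−k₁τ) − e^(−k₂τ)).
e^(−k₁τ) = e^(−0.657×1.51) = e^(−0.9921) = 0.3708; e^(−k₂τ) = e^(−0.2688) = 0.7643.
C_N = 0.657×1.30/(0.178−0.657) × (0.3708−0.7643) = (-1.783)×(-0.3935) = 0.7017 mol/dm³.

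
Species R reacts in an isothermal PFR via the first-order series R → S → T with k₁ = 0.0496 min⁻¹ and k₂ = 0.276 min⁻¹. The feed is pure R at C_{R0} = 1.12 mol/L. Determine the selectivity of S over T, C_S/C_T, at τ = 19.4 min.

0.154

Solving the coupled first-order balances gives C_S(τ) = [k₁/(k₂−k₁)]·C_{R0}·(e^(−k₁τ) − e^(−k₂τ)).
e^(−k₁τ) = e^(−0.0496×19.4) = e^(−0.9622) = 0.3820; e^(−k₂τ) = e^(−5.354) = 0.004727.
C_S = 0.0496×1.12/(0.276−0.0496) × (0.3820−0.004727) = 0.2454×0.3773 = 0.09258 mol/L.
C_R = C_{R0}e^(−k₁τ) = 0.4279 mol/L, so C_T = C_{R0}−C_R−C_S = 0.5995 mol/L; C_S/C_T = 0.154.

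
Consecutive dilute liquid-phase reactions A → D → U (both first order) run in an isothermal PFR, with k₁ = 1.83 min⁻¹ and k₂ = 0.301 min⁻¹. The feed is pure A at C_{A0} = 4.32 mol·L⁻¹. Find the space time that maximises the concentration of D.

1.18 min

For first-order series the maximum of C_D occurs at τ_opt = ln(k₂/k₁)/(k₂−k₁).
= ln(0.301/1.83)/(0.301−1.83) = ln(0.1645)/-1.529 = -1.805/-1.529 = 1.18 min.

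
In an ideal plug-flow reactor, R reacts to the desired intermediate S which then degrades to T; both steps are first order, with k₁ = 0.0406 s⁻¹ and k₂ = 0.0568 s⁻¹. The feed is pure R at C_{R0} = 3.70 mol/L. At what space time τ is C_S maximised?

For first-order series the maximum of C_S occurs at τ_opt = ln(k₂/k₁)/(k₂−k₁).
= ln(0.0568/0.0406)/(0.0568−0.0406) = ln(1.399)/0.01620 = 0.3358/0.01620 = 20.7 s.

20.7 s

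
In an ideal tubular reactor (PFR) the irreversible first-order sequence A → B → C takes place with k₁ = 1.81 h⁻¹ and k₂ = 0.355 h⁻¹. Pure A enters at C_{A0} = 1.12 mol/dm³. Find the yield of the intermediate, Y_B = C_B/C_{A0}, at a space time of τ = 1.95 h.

0.586

The intermediate concentration in a first-order A→B→C sequence is C_B = k₁C_{A0}(e^(−k₁τ) − e^(−k₂τ))/(k₂−k₁).
e^(−k₁τ) = e^(−1.81×1.95) = e^(−3.530) = 0.02932; e^(−k₂τ) = e^(−0.6922) = 0.5004.
C_B = 1.81×1.12/(0.355−1.81) × (0.02932−0.5004) = (-1.393)×(-0.4711) = 0.6564 mol/dm³.
Y_B = C_B/C_{A0} = 0.6564/1.12 = 0.586.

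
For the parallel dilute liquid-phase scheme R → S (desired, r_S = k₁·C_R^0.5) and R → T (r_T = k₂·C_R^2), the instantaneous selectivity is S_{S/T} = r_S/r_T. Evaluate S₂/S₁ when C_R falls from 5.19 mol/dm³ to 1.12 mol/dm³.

9.98

S_{S/T} = (k₁/k₂)·C_R^-1.5, so S₂/S₁ = (C_{R,2}/C_{R,1})^-1.5.
= (1.12/5.19)^(-1.5) = (0.2158)^(-1.5) = 9.98.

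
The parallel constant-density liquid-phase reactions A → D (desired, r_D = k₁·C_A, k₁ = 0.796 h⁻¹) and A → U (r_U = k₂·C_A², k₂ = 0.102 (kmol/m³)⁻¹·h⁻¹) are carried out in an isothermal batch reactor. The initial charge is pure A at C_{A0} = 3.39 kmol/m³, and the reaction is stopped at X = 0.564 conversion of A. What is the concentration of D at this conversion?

1.46 kmol/m³

C_A = C_{A0}(1−X) = 1.478 kmol/m³.
Along a PFR/batch, dC_D/dC_A = −r_D/(r_D+r_U) = −k₁/(k₁+k₂·C_A).
Integrating from C_{A0} to C_A: C_D = (0.796/0.102)·ln[(0.796+0.102·3.39)/(0.796+0.102·1.48)] = 7.804·ln(1.142/0.9468) = 1.462 kmol/m³.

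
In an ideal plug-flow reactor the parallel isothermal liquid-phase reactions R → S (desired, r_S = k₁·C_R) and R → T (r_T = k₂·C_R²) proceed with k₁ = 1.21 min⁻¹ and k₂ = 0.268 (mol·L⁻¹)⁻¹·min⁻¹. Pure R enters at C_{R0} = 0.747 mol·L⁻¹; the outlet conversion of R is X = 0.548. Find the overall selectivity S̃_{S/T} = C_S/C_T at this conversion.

8.37

C_R = C_{R0}(1−X) = 0.3376 mol·L⁻¹.
Along a PFR/batch, dC_S/dC_R = −r_S/(r_S+r_T) = −k₁/(k₁+k₂·C_R).
Integrating from C_{R0} to C_R: C_S = (1.21/0.268)·ln[(1.21+0.268·0.747)/(1.21+0.268·0.338)] = 4.515·ln(1.410/1.300) = 0.3657 mol·L⁻¹.
C_T = (C_{R0}−C_R)−C_S = 0.04370 mol·L⁻¹; S̃_{S/T} = 0.3657/0.04370 = 8.37.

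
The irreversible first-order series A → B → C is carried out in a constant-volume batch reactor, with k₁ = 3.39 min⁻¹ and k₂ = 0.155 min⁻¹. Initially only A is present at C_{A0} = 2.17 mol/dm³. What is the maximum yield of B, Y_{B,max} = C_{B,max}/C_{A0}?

0.863

For a first-order series the maximum intermediate yield is C_{B,max}/C_{A0} = (k₁/k₂)^[k₂/(k₂−k₁)].
= (3.39/0.155)^(0.155/(0.155−3.39)) = (21.87)^(-0.04791) = 0.8626.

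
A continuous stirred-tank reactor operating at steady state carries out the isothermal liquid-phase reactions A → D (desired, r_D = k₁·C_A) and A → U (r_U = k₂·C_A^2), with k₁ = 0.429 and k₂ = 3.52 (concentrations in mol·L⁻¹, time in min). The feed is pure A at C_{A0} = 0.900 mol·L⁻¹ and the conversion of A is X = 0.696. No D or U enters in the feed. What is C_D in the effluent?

0.193 mol·L⁻¹

Exit C_A = C_{A0}(1−X) = 0.900×0.304 = 0.2736 mol·L⁻¹.
Rates in a CSTR are evaluated at the outlet concentration: r_D = 0.429×0.2736 = 0.1174, r_U = 3.52×0.2736^2 = 0.2635.
Fraction of consumed A going to D: r_D/(r_D+r_U) = 0.3082.
C_D = 0.3082·C_{A0}·X = 0.3082×0.900×0.696 = 0.193 mol·L⁻¹.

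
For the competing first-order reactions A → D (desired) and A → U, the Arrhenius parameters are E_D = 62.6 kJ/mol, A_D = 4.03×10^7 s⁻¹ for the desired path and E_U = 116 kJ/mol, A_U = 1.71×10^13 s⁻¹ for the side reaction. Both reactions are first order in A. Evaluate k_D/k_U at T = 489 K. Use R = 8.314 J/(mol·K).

k_D/k_U = (A_D/A_U)·exp[−(E_D−E_U)/(RT)] = (A_D/A_U)·exp[(E_U−E_D)/(RT)].
(E_U−E_D)/(RT) = (116−62.6)×10³/(8.314×489) = 53400/4066 = 13.13.
k_D/k_U = (4.03×10^7/1.71×10^13)·exp(13.13) = 2.357×10^-6 × 5.062×10^5 = 1.19.
Since E_D < E_U, lowering the temperature improves selectivity toward D.

1.19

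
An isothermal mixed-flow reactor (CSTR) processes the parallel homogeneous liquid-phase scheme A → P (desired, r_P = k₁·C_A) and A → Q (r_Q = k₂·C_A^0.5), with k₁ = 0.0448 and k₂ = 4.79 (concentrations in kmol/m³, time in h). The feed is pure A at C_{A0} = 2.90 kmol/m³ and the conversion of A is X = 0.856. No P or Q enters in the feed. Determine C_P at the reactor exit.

Exit C_A = C_{A0}(1−X) = 2.90×0.144 = 0.4176 kmol/m³.
Rates in a CSTR are evaluated at the outlet concentration: r_P = 0.0448×0.4176 = 0.01871, r_Q = 4.79×0.4176^0.5 = 3.095.
Fraction of consumed A going to P: r_P/(r_P+r_Q) = 0.006008.
C_P = 0.006008·C_{A0}·X = 0.006008×2.90×0.856 = 0.0149 kmol/m³.

0.0149 kmol/m³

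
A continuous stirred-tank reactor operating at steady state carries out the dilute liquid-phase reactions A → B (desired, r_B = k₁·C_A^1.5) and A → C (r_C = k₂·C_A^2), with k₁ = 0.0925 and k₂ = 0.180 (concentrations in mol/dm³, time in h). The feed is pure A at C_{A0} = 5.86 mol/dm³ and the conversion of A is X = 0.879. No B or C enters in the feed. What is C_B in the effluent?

1.95 mol/dm³

Exit C_A = C_{A0}(1−X) = 5.86×0.121 = 0.7091 mol/dm³.
In a CSTR the entire volume is at exit conditions, so r_B = 0.0925×0.7091^1.5 = 0.05523 and r_C = 0.180×0.7091^2 = 0.09050.
Fraction of consumed A going to B: r_B/(r_B+r_C) = 0.3790.
C_B = 0.3790·C_{A0}·X = 0.3790×5.86×0.879 = 1.95 mol/dm³.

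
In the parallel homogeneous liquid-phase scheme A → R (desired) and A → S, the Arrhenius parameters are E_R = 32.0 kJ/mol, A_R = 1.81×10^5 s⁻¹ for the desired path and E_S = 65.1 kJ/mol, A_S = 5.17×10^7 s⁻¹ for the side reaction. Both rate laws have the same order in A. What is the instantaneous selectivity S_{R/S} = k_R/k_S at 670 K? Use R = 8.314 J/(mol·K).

1.33

k_R/k_S = (A_R/A_S)·exp[−(E_R−E_S)/(RT)] = (A_R/A_S)·exp[(E_S−E_R)/(RT)].
(E_S−E_R)/(RT) = (65.1−32.0)×10³/(8.314×670) = 33100/5570 = 5.942.
k_R/k_S = (1.81×10^5/5.17×10^7)·exp(5.942) = 0.003501 × 380.8 = 1.33.
Since E_R < E_S, lowering the temperature improves selectivity toward R.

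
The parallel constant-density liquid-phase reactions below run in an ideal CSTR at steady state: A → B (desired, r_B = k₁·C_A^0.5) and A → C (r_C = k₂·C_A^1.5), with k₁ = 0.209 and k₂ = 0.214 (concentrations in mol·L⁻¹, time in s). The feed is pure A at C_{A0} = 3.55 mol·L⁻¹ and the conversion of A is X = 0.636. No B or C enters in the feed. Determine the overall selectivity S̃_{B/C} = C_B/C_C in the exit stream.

Exit C_A = C_{A0}(1−X) = 3.55×0.364 = 1.292 mol·L⁻¹.
In a CSTR the entire volume is at exit conditions, so r_B = 0.209×1.292^0.5 = 0.2376 and r_C = 0.214×1.292^1.5 = 0.3143.
Overall selectivity = C_B/C_C = r_Bτ/(r_Cτ) = r_B/r_C = 0.756.

0.756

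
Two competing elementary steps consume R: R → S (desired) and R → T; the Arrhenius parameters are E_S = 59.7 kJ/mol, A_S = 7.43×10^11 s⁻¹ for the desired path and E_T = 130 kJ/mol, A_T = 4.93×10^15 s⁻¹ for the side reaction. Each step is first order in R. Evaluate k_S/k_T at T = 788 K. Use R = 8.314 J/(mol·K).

Since both paths have the same order in R, the concentration cancels and S_{S/T} = k_S/k_T = (A_S/A_T)·exp[(E_T−E_S)/(RT)].
(E_T−E_S)/(RT) = (130−59.7)×10³/(8.314×788) = 70300/6551 = 10.73.
k_S/k_T = (7.43×10^11/4.93×10^15)·exp(10.73) = 1.507×10^-4 × 45729 = 6.89.

6.89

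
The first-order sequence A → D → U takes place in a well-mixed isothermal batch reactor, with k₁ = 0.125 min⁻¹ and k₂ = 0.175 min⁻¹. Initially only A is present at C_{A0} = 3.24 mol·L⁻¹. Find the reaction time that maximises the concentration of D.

6.73 min

Setting dC_D/dt = 0 gives t_opt = ln(k₂/k₁)/(k₂−k₁).
= ln(0.175/0.125)/(0.175−0.125) = ln(1.400)/0.05000 = 0.3365/0.05000 = 6.73 min.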